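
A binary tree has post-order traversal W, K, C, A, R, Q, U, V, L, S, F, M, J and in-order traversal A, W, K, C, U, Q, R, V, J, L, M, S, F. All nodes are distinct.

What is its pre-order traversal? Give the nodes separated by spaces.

J V U A C K W Q R M L F S

The last element of post-order is the root; it splits in-order into left and right subtrees.
Root J: left subtree has 8 nodes {A, W, K, C, U, Q, R, V}, right has 4 {L, M, S, F}.
  Root V: left subtree has 7 nodes {A, W, K, C, U, Q, R}, right has 0 { }.
    Root U: left subtree has 4 nodes {A, W, K, C}, right has 2 {Q, R}.
      Root A: left subtree has 0 nodes { }, right has 3 {W, K, C}.
        Root C: left subtree has 2 nodes {W, K}, right has 0 { }.
          Root K: left subtree has 1 node {W}, right has 0 { }.
      Root Q: left subtree has 0 nodes { }, right has 1 {R}.
  Root M: left subtree has 1 node {L}, right has 2 {S, F}.
    Root F: left subtree has 1 node {S}, right has 0 { }.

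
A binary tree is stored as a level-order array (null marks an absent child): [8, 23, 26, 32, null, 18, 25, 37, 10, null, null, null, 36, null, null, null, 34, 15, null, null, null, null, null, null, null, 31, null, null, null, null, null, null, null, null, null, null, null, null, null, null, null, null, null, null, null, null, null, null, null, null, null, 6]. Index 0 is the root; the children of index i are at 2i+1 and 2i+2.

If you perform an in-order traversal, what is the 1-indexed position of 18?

In-order visits the left subtree, then the node, then the right subtree.
At 8: go left to 23.
  At 23: go left to 32.
    At 32: go left to 37.
      At 37: no left child.
      Visit 37.
      At 37: go right to 34.
        34 is a leaf — visit 34.
    Visit 32.
    At 32: go right to 10.
      At 10: go left to 15.
        15 is a leaf — visit 15.
      Visit 10.
      At 10: no right child.
  Visit 23.
  At 23: no right child.
Visit 8.
At 8: go right to 26.
  At 26: go left to 18.
    At 18: no left child.
    Visit 18.
    At 18: go right to 36.
      At 36: go left to 31.
        At 31: go left to 6.
          6 is a leaf — visit 6.
        Visit 31.
        At 31: no right child.
      Visit 36.
      At 36: no right child.
  Visit 26.
  At 26: go right to 25.
    25 is a leaf — visit 25.
Full in-order sequence: 37, 34, 32, 15, 10, 23, 8, 18, 6, 31, 36, 26, 25.

8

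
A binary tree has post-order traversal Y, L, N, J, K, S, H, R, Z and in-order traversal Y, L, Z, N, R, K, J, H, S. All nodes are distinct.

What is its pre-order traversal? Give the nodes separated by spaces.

The last element of post-order is the root; it splits in-order into left and right subtrees.
Root Z: left subtree has 2 nodes {Y, L}, right has 6 {N, R, K, J, H, S}.
  Root L: left subtree has 1 node {Y}, right has 0 { }.
  Root R: left subtree has 1 node {N}, right has 4 {K, J, H, S}.
    Root H: left subtree has 2 nodes {K, J}, right has 1 {S}.
      Root K: left subtree has 0 nodes { }, right has 1 {J}.

Z L Y R N H K J S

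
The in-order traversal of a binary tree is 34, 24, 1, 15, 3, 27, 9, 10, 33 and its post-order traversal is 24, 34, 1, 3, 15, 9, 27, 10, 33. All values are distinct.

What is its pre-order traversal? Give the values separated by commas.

33, 10, 27, 15, 1, 34, 24, 3, 9

The last element of post-order is the root; it splits in-order into left and right subtrees.
Root 33: left subtree has 8 nodes {34, 24, 1, 15, 3, 27, 9, 10}, right has 0 { }.
  Root 10: left subtree has 7 nodes {34, 24, 1, 15, 3, 27, 9}, right has 0 { }.
    Root 27: left subtree has 5 nodes {34, 24, 1, 15, 3}, right has 1 {9}.
      Root 15: left subtree has 3 nodes {34, 24, 1}, right has 1 {3}.
        Root 1: left subtree has 2 nodes {34, 24}, right has 0 { }.
          Root 34: left subtree has 0 nodes { }, right has 1 {24}.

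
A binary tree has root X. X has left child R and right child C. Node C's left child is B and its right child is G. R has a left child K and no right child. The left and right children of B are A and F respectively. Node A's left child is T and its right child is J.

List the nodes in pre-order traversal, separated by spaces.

Pre-order visits the node, then its left subtree, then its right subtree.
Visit X.
At X: go left to R.
  Visit R.
  At R: go left to K.
    K is a leaf — visit K.
  At R: no right child.
At X: go right to C.
  Visit C.
  At C: go left to B.
    Visit B.
    At B: go left to A.
      Visit A.
      At A: go left to T.
        T is a leaf — visit T.
      At A: go right to J.
        J is a leaf — visit J.
    At B: go right to F.
      F is a leaf — visit F.
  At C: go right to G.
    G is a leaf — visit G.

X R K C B A T J F G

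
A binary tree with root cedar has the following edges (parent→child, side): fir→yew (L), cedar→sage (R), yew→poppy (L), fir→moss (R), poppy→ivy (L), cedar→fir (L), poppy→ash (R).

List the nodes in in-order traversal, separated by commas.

In-order visits the left subtree, then the node, then the right subtree.
At cedar: go left to fir.
  At fir: go left to yew.
    At yew: go left to poppy.
      At poppy: go left to ivy.
        ivy is a leaf — visit ivy.
      Visit poppy.
      At poppy: go right to ash.
        ash is a leaf — visit ash.
    Visit yew.
    At yew: no right child.
  Visit fir.
  At fir: go right to moss.
    moss is a leaf — visit moss.
Visit cedar.
At cedar: go right to sage.
  sage is a leaf — visit sage.

ivy, poppy, ash, yew, fir, moss, cedar, sage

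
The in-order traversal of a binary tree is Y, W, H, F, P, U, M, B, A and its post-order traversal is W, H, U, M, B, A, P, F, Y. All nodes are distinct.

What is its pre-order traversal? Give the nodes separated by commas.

Y, F, H, W, P, A, B, M, U

The last element of post-order is the root; it splits in-order into left and right subtrees.
Root Y: left subtree has 0 nodes { }, right has 8 {W, H, F, P, U, M, B, A}.
  Root F: left subtree has 2 nodes {W, H}, right has 5 {P, U, M, B, A}.
    Root H: left subtree has 1 node {W}, right has 0 { }.
    Root P: left subtree has 0 nodes { }, right has 4 {U, M, B, A}.
      Root A: left subtree has 3 nodes {U, M, B}, right has 0 { }.
        Root B: left subtree has 2 nodes {U, M}, right has 0 { }.
          Root M: left subtree has 1 node {U}, right has 0 { }.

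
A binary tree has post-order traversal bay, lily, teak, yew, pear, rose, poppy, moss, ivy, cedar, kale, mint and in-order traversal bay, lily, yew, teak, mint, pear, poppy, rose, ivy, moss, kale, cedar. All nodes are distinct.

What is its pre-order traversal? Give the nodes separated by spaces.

mint yew lily bay teak kale ivy poppy pear rose moss cedar

The last element of post-order is the root; it splits in-order into left and right subtrees.
Root mint: left subtree has 4 nodes {bay, lily, yew, teak}, right has 7 {pear, poppy, rose, ivy, moss, kale, cedar}.
  Root yew: left subtree has 2 nodes {bay, lily}, right has 1 {teak}.
    Root lily: left subtree has 1 node {bay}, right has 0 { }.
  Root kale: left subtree has 5 nodes {pear, poppy, rose, ivy, moss}, right has 1 {cedar}.
    Root ivy: left subtree has 3 nodes {pear, poppy, rose}, right has 1 {moss}.
      Root poppy: left subtree has 1 node {pear}, right has 1 {rose}.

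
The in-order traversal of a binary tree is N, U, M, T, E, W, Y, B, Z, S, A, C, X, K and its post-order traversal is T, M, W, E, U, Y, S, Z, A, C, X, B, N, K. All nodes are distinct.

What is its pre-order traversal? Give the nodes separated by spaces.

K N B Y U E M T W X C A Z S

The last element of post-order is the root; it splits in-order into left and right subtrees.
Root K: left subtree has 13 nodes {N, U, M, T, E, W, Y, B, Z, S, A, C, X}, right has 0 { }.
  Root N: left subtree has 0 nodes { }, right has 12 {U, M, T, E, W, Y, B, Z, S, A, C, X}.
    Root B: left subtree has 6 nodes {U, M, T, E, W, Y}, right has 5 {Z, S, A, C, X}.
      Root Y: left subtree has 5 nodes {U, M, T, E, W}, right has 0 { }.
        Root U: left subtree has 0 nodes { }, right has 4 {M, T, E, W}.
          Root E: left subtree has 2 nodes {M, T}, right has 1 {W}.
            Root M: left subtree has 0 nodes { }, right has 1 {T}.
      Root X: left subtree has 4 nodes {Z, S, A, C}, right has 0 { }.
        Root C: left subtree has 3 nodes {Z, S, A}, right has 0 { }.
          Root A: left subtree has 2 nodes {Z, S}, right has 0 { }.
            Root Z: left subtree has 0 nodes { }, right has 1 {S}.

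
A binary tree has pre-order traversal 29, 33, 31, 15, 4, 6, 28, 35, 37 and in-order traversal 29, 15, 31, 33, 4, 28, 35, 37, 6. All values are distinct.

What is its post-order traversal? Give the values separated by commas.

15, 31, 37, 35, 28, 6, 4, 33, 29

The first element of pre-order is the root; it splits in-order into left and right subtrees.
Root 29: left subtree has 0 nodes { }, right has 8 {15, 31, 33, 4, 28, 35, 37, 6}.
  Root 33: left subtree has 2 nodes {15, 31}, right has 5 {4, 28, 35, 37, 6}.
    Root 31: left subtree has 1 node {15}, right has 0 { }.
    Root 4: left subtree has 0 nodes { }, right has 4 {28, 35, 37, 6}.
      Root 6: left subtree has 3 nodes {28, 35, 37}, right has 0 { }.
        Root 28: left subtree has 0 nodes { }, right has 2 {35, 37}.
          Root 35: left subtree has 0 nodes { }, right has 1 {37}.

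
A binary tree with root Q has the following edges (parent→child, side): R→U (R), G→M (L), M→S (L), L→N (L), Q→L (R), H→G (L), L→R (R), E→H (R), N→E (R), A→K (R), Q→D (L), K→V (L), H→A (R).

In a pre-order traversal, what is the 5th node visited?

Pre-order visits the node, then its left subtree, then its right subtree.
Visit Q.
At Q: go left to D.
  D is a leaf — visit D.
At Q: go right to L.
  Visit L.
  At L: go left to N.
    Visit N.
    At N: no left child.
    At N: go right to E.
      Visit E.
      At E: no left child.
      At E: go right to H.
        Visit H.
        At H: go left to G.
          Visit G.
          At G: go left to M.
            Visit M.
            At M: go left to S.
              S is a leaf — visit S.
            At M: no right child.
          At G: no right child.
        At H: go right to A.
          Visit A.
          At A: no left child.
          At A: go right to K.
            Visit K.
            At K: go left to V.
              V is a leaf — visit V.
            At K: no right child.
  At L: go right to R.
    Visit R.
    At R: no left child.
    At R: go right to U.
      U is a leaf — visit U.
Full pre-order sequence: Q, D, L, N, E, H, G, M, S, A, K, V, R, U.

E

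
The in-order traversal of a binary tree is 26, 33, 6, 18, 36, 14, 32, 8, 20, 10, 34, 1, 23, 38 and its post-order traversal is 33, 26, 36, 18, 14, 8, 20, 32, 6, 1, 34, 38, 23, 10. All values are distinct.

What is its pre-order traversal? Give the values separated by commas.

The last element of post-order is the root; it splits in-order into left and right subtrees.
Root 10: left subtree has 9 nodes {26, 33, 6, 18, 36, 14, 32, 8, 20}, right has 4 {34, 1, 23, 38}.
  Root 6: left subtree has 2 nodes {26, 33}, right has 6 {18, 36, 14, 32, 8, 20}.
    Root 26: left subtree has 0 nodes { }, right has 1 {33}.
    Root 32: left subtree has 3 nodes {18, 36, 14}, right has 2 {8, 20}.
      Root 14: left subtree has 2 nodes {18, 36}, right has 0 { }.
        Root 18: left subtree has 0 nodes { }, right has 1 {36}.
      Root 20: left subtree has 1 node {8}, right has 0 { }.
  Root 23: left subtree has 2 nodes {34, 1}, right has 1 {38}.
    Root 34: left subtree has 0 nodes { }, right has 1 {1}.

10, 6, 26, 33, 32, 14, 18, 36, 20, 8, 23, 34, 1, 38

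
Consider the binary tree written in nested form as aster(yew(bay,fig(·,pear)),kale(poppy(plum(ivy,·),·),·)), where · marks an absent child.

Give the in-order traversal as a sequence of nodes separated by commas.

bay, yew, fig, pear, aster, ivy, plum, poppy, kale

In-order visits the left subtree, then the node, then the right subtree.
At aster: go left to yew.
  At yew: go left to bay.
    bay is a leaf — visit bay.
  Visit yew.
  At yew: go right to fig.
    At fig: no left child.
    Visit fig.
    At fig: go right to pear.
      pear is a leaf — visit pear.
Visit aster.
At aster: go right to kale.
  At kale: go left to poppy.
    At poppy: go left to plum.
      At plum: go left to ivy.
        ivy is a leaf — visit ivy.
      Visit plum.
      At plum: no right child.
    Visit poppy.
    At poppy: no right child.
  Visit kale.
  At kale: no right child.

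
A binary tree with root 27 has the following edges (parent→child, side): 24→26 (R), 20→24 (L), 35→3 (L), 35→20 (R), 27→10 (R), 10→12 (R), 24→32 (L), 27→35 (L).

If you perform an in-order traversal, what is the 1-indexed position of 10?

In-order visits the left subtree, then the node, then the right subtree.
At 27: go left to 35.
  At 35: go left to 3.
    3 is a leaf — visit 3.
  Visit 35.
  At 35: go right to 20.
    At 20: go left to 24.
      At 24: go left to 32.
        32 is a leaf — visit 32.
      Visit 24.
      At 24: go right to 26.
        26 is a leaf — visit 26.
    Visit 20.
    At 20: no right child.
Visit 27.
At 27: go right to 10.
  At 10: no left child.
  Visit 10.
  At 10: go right to 12.
    12 is a leaf — visit 12.
Full in-order sequence: 3, 35, 32, 24, 26, 20, 27, 10, 12.

8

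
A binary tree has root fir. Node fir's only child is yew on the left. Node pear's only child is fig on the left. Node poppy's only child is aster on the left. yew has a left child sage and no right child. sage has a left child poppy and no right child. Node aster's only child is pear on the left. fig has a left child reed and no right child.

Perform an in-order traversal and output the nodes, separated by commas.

reed, fig, pear, aster, poppy, sage, yew, fir

In-order visits the left subtree, then the node, then the right subtree.
At fir: go left to yew.
  At yew: go left to sage.
    At sage: go left to poppy.
      At poppy: go left to aster.
        At aster: go left to pear.
          At pear: go left to fig.
            At fig: go left to reed.
              reed is a leaf — visit reed.
            Visit fig.
            At fig: no right child.
          Visit pear.
          At pear: no right child.
        Visit aster.
        At aster: no right child.
      Visit poppy.
      At poppy: no right child.
    Visit sage.
    At sage: no right child.
  Visit yew.
  At yew: no right child.
Visit fir.
At fir: no right child.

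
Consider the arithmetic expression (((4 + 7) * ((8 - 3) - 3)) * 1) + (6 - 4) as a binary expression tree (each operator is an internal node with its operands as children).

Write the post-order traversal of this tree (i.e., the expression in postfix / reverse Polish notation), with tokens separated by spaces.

4 7 + 8 3 - 3 - * 1 * 6 4 - +

Post-order on an expression tree gives postfix notation: for each operator, emit left operand, right operand, then the operator.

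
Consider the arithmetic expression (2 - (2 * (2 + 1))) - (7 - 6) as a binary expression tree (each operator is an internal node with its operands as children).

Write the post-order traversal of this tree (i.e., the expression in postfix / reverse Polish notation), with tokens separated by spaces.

Post-order on an expression tree gives postfix notation: for each operator, emit left operand, right operand, then the operator.

2 2 2 1 + * - 7 6 - -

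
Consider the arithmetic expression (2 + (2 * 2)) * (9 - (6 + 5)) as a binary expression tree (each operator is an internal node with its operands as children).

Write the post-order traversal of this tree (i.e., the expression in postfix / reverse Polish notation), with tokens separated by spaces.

2 2 2 * + 9 6 5 + - *

Post-order on an expression tree gives postfix notation: for each operator, emit left operand, right operand, then the operator.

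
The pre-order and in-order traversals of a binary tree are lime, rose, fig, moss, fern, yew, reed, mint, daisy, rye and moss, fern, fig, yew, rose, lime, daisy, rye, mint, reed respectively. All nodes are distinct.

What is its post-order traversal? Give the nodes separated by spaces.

fern moss yew fig rose rye daisy mint reed lime

The first element of pre-order is the root; it splits in-order into left and right subtrees.
Root lime: left subtree has 5 nodes {moss, fern, fig, yew, rose}, right has 4 {daisy, rye, mint, reed}.
  Root rose: left subtree has 4 nodes {moss, fern, fig, yew}, right has 0 { }.
    Root fig: left subtree has 2 nodes {moss, fern}, right has 1 {yew}.
      Root moss: left subtree has 0 nodes { }, right has 1 {fern}.
  Root reed: left subtree has 3 nodes {daisy, rye, mint}, right has 0 { }.
    Root mint: left subtree has 2 nodes {daisy, rye}, right has 0 { }.
      Root daisy: left subtree has 0 nodes { }, right has 1 {rye}.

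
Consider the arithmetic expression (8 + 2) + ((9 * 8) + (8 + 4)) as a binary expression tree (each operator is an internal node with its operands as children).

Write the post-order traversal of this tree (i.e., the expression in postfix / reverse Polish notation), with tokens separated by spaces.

8 2 + 9 8 * 8 4 + + +

Post-order on an expression tree gives postfix notation: for each operator, emit left operand, right operand, then the operator.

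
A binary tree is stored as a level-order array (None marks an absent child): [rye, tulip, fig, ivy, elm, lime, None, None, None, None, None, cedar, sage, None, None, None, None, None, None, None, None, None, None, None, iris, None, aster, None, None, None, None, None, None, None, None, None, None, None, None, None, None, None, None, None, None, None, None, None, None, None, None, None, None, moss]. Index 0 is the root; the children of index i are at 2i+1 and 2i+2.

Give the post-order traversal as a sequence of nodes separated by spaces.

ivy elm tulip iris cedar moss aster sage lime fig rye

Post-order visits the left subtree, then the right subtree, then the node.
At rye: go left to tulip.
  At tulip: go left to ivy.
    ivy is a leaf — visit ivy.
  At tulip: go right to elm.
    elm is a leaf — visit elm.
  Visit tulip.
At rye: go right to fig.
  At fig: go left to lime.
    At lime: go left to cedar.
      At cedar: no left child.
      At cedar: go right to iris.
        iris is a leaf — visit iris.
      Visit cedar.
    At lime: go right to sage.
      At sage: no left child.
      At sage: go right to aster.
        At aster: go left to moss.
          moss is a leaf — visit moss.
        At aster: no right child.
        Visit aster.
      Visit sage.
    Visit lime.
  At fig: no right child.
  Visit fig.
Visit rye.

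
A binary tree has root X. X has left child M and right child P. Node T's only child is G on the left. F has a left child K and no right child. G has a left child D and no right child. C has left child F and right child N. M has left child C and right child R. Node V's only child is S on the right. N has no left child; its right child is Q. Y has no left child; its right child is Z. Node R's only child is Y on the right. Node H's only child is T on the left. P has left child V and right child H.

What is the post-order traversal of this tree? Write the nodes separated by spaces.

K F Q N C Z Y R M S V D G T H P X

Post-order visits the left subtree, then the right subtree, then the node.
At X: go left to M.
  At M: go left to C.
    At C: go left to F.
      At F: go left to K.
        K is a leaf — visit K.
      At F: no right child.
      Visit F.
    At C: go right to N.
      At N: no left child.
      At N: go right to Q.
        Q is a leaf — visit Q.
      Visit N.
    Visit C.
  At M: go right to R.
    At R: no left child.
    At R: go right to Y.
      At Y: no left child.
      At Y: go right to Z.
        Z is a leaf — visit Z.
      Visit Y.
    Visit R.
  Visit M.
At X: go right to P.
  At P: go left to V.
    At V: no left child.
    At V: go right to S.
      S is a leaf — visit S.
    Visit V.
  At P: go right to H.
    At H: go left to T.
      At T: go left to G.
        At G: go left to D.
          D is a leaf — visit D.
        At G: no right child.
        Visit G.
      At T: no right child.
      Visit T.
    At H: no right child.
    Visit H.
  Visit P.
Visit X.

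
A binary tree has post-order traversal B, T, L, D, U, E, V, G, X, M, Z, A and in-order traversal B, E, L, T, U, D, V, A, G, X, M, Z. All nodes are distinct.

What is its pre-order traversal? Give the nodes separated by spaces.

A V E B U L T D Z M X G

The last element of post-order is the root; it splits in-order into left and right subtrees.
Root A: left subtree has 7 nodes {B, E, L, T, U, D, V}, right has 4 {G, X, M, Z}.
  Root V: left subtree has 6 nodes {B, E, L, T, U, D}, right has 0 { }.
    Root E: left subtree has 1 node {B}, right has 4 {L, T, U, D}.
      Root U: left subtree has 2 nodes {L, T}, right has 1 {D}.
        Root L: left subtree has 0 nodes { }, right has 1 {T}.
  Root Z: left subtree has 3 nodes {G, X, M}, right has 0 { }.
    Root M: left subtree has 2 nodes {G, X}, right has 0 { }.
      Root X: left subtree has 1 node {G}, right has 0 { }.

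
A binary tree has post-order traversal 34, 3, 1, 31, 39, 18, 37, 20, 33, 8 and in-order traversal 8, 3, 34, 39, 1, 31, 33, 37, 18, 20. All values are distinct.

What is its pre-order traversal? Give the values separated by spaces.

8 33 39 3 34 31 1 20 37 18

The last element of post-order is the root; it splits in-order into left and right subtrees.
Root 8: left subtree has 0 nodes { }, right has 9 {3, 34, 39, 1, 31, 33, 37, 18, 20}.
  Root 33: left subtree has 5 nodes {3, 34, 39, 1, 31}, right has 3 {37, 18, 20}.
    Root 39: left subtree has 2 nodes {3, 34}, right has 2 {1, 31}.
      Root 3: left subtree has 0 nodes { }, right has 1 {34}.
      Root 31: left subtree has 1 node {1}, right has 0 { }.
    Root 20: left subtree has 2 nodes {37, 18}, right has 0 { }.
      Root 37: left subtree has 0 nodes { }, right has 1 {18}.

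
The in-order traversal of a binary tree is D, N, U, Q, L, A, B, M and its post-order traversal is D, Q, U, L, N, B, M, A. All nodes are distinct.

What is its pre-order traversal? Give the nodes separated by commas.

The last element of post-order is the root; it splits in-order into left and right subtrees.
Root A: left subtree has 5 nodes {D, N, U, Q, L}, right has 2 {B, M}.
  Root N: left subtree has 1 node {D}, right has 3 {U, Q, L}.
    Root L: left subtree has 2 nodes {U, Q}, right has 0 { }.
      Root U: left subtree has 0 nodes { }, right has 1 {Q}.
  Root M: left subtree has 1 node {B}, right has 0 { }.

A, N, D, L, U, Q, M, B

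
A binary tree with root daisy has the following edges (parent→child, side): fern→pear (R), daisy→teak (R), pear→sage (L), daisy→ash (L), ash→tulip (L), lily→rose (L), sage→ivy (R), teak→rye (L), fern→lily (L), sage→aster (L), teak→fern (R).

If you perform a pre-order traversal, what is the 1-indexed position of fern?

6

Pre-order visits the node, then its left subtree, then its right subtree.
Visit daisy.
At daisy: go left to ash.
  Visit ash.
  At ash: go left to tulip.
    tulip is a leaf — visit tulip.
  At ash: no right child.
At daisy: go right to teak.
  Visit teak.
  At teak: go left to rye.
    rye is a leaf — visit rye.
  At teak: go right to fern.
    Visit fern.
    At fern: go left to lily.
      Visit lily.
      At lily: go left to rose.
        rose is a leaf — visit rose.
      At lily: no right child.
    At fern: go right to pear.
      Visit pear.
      At pear: go left to sage.
        Visit sage.
        At sage: go left to aster.
          aster is a leaf — visit aster.
        At sage: go right to ivy.
          ivy is a leaf — visit ivy.
      At pear: no right child.
Full pre-order sequence: daisy, ash, tulip, teak, rye, fern, lily, rose, pear, sage, aster, ivy.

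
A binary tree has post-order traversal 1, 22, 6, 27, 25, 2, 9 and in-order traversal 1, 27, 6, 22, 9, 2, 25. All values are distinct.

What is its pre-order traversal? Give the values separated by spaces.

The last element of post-order is the root; it splits in-order into left and right subtrees.
Root 9: left subtree has 4 nodes {1, 27, 6, 22}, right has 2 {2, 25}.
  Root 27: left subtree has 1 node {1}, right has 2 {6, 22}.
    Root 6: left subtree has 0 nodes { }, right has 1 {22}.
  Root 2: left subtree has 0 nodes { }, right has 1 {25}.

9 27 1 6 22 2 25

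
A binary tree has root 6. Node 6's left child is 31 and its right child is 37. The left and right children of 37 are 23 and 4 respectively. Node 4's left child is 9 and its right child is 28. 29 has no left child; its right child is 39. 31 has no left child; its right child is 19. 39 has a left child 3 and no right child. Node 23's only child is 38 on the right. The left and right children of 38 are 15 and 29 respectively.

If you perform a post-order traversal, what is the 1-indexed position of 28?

10

Post-order visits the left subtree, then the right subtree, then the node.
At 6: go left to 31.
  At 31: no left child.
  At 31: go right to 19.
    19 is a leaf — visit 19.
  Visit 31.
At 6: go right to 37.
  At 37: go left to 23.
    At 23: no left child.
    At 23: go right to 38.
      At 38: go left to 15.
        15 is a leaf — visit 15.
      At 38: go right to 29.
        At 29: no left child.
        At 29: go right to 39.
          At 39: go left to 3.
            3 is a leaf — visit 3.
          At 39: no right child.
          Visit 39.
        Visit 29.
      Visit 38.
    Visit 23.
  At 37: go right to 4.
    At 4: go left to 9.
      9 is a leaf — visit 9.
    At 4: go right to 28.
      28 is a leaf — visit 28.
    Visit 4.
  Visit 37.
Visit 6.
Full post-order sequence: 19, 31, 15, 3, 39, 29, 38, 23, 9, 28, 4, 37, 6.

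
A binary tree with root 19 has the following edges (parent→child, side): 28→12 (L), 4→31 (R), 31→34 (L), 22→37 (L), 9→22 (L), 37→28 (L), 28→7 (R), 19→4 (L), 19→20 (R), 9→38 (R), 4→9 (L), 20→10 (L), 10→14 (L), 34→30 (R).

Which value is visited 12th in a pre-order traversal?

30

Pre-order visits the node, then its left subtree, then its right subtree.
Visit 19.
At 19: go left to 4.
  Visit 4.
  At 4: go left to 9.
    Visit 9.
    At 9: go left to 22.
      Visit 22.
      At 22: go left to 37.
        Visit 37.
        At 37: go left to 28.
          Visit 28.
          At 28: go left to 12.
            12 is a leaf — visit 12.
          At 28: go right to 7.
            7 is a leaf — visit 7.
        At 37: no right child.
      At 22: no right child.
    At 9: go right to 38.
      38 is a leaf — visit 38.
  At 4: go right to 31.
    Visit 31.
    At 31: go left to 34.
      Visit 34.
      At 34: no left child.
      At 34: go right to 30.
        30 is a leaf — visit 30.
    At 31: no right child.
At 19: go right to 20.
  Visit 20.
  At 20: go left to 10.
    Visit 10.
    At 10: go left to 14.
      14 is a leaf — visit 14.
    At 10: no right child.
  At 20: no right child.
Full pre-order sequence: 19, 4, 9, 22, 37, 28, 12, 7, 38, 31, 34, 30, 20, 10, 14.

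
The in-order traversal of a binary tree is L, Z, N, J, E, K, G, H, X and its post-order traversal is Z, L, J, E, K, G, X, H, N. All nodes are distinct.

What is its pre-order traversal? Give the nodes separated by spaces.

The last element of post-order is the root; it splits in-order into left and right subtrees.
Root N: left subtree has 2 nodes {L, Z}, right has 6 {J, E, K, G, H, X}.
  Root L: left subtree has 0 nodes { }, right has 1 {Z}.
  Root H: left subtree has 4 nodes {J, E, K, G}, right has 1 {X}.
    Root G: left subtree has 3 nodes {J, E, K}, right has 0 { }.
      Root K: left subtree has 2 nodes {J, E}, right has 0 { }.
        Root E: left subtree has 1 node {J}, right has 0 { }.

N L Z H G K E J X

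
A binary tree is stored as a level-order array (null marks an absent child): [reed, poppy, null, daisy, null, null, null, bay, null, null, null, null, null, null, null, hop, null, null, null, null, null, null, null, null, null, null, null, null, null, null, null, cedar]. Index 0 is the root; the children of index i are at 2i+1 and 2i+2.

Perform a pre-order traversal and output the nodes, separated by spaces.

Pre-order visits the node, then its left subtree, then its right subtree.
Visit reed.
At reed: go left to poppy.
  Visit poppy.
  At poppy: go left to daisy.
    Visit daisy.
    At daisy: go left to bay.
      Visit bay.
      At bay: go left to hop.
        Visit hop.
        At hop: go left to cedar.
          cedar is a leaf — visit cedar.
        At hop: no right child.
      At bay: no right child.
    At daisy: no right child.
  At poppy: no right child.
At reed: no right child.

reed poppy daisy bay hop cedar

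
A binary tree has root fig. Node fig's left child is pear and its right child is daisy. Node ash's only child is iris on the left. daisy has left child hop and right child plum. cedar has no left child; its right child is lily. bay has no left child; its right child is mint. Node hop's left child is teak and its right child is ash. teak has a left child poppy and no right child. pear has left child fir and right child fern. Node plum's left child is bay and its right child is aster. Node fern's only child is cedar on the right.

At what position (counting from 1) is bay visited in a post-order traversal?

12

Post-order visits the left subtree, then the right subtree, then the node.
At fig: go left to pear.
  At pear: go left to fir.
    fir is a leaf — visit fir.
  At pear: go right to fern.
    At fern: no left child.
    At fern: go right to cedar.
      At cedar: no left child.
      At cedar: go right to lily.
        lily is a leaf — visit lily.
      Visit cedar.
    Visit fern.
  Visit pear.
At fig: go right to daisy.
  At daisy: go left to hop.
    At hop: go left to teak.
      At teak: go left to poppy.
        poppy is a leaf — visit poppy.
      At teak: no right child.
      Visit teak.
    At hop: go right to ash.
      At ash: go left to iris.
        iris is a leaf — visit iris.
      At ash: no right child.
      Visit ash.
    Visit hop.
  At daisy: go right to plum.
    At plum: go left to bay.
      At bay: no left child.
      At bay: go right to mint.
        mint is a leaf — visit mint.
      Visit bay.
    At plum: go right to aster.
      aster is a leaf — visit aster.
    Visit plum.
  Visit daisy.
Visit fig.
Full post-order sequence: fir, lily, cedar, fern, pear, poppy, teak, iris, ash, hop, mint, bay, aster, plum, daisy, fig.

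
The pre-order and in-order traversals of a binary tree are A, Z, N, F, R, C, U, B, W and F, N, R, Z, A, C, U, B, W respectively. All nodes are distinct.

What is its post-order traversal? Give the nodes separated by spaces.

The first element of pre-order is the root; it splits in-order into left and right subtrees.
Root A: left subtree has 4 nodes {F, N, R, Z}, right has 4 {C, U, B, W}.
  Root Z: left subtree has 3 nodes {F, N, R}, right has 0 { }.
    Root N: left subtree has 1 node {F}, right has 1 {R}.
  Root C: left subtree has 0 nodes { }, right has 3 {U, B, W}.
    Root U: left subtree has 0 nodes { }, right has 2 {B, W}.
      Root B: left subtree has 0 nodes { }, right has 1 {W}.

F R N Z W B U C A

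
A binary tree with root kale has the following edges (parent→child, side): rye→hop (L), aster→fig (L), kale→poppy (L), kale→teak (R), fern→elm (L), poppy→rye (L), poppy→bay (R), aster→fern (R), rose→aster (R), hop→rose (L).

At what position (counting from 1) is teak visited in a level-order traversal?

Level-order visits nodes level by level from the root, left to right within each level.
Level 0: kale
Level 1: poppy, teak
Level 2: rye, bay
Level 3: hop
Level 4: rose
Level 5: aster
Level 6: fig, fern
Level 7: elm
Full level-order sequence: kale, poppy, teak, rye, bay, hop, rose, aster, fig, fern, elm.

3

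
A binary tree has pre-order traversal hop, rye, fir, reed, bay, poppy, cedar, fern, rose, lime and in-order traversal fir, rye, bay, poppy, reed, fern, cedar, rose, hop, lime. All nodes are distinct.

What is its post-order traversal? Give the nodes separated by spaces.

fir poppy bay fern rose cedar reed rye lime hop

The first element of pre-order is the root; it splits in-order into left and right subtrees.
Root hop: left subtree has 8 nodes {fir, rye, bay, poppy, reed, fern, cedar, rose}, right has 1 {lime}.
  Root rye: left subtree has 1 node {fir}, right has 6 {bay, poppy, reed, fern, cedar, rose}.
    Root reed: left subtree has 2 nodes {bay, poppy}, right has 3 {fern, cedar, rose}.
      Root bay: left subtree has 0 nodes { }, right has 1 {poppy}.
      Root cedar: left subtree has 1 node {fern}, right has 1 {rose}.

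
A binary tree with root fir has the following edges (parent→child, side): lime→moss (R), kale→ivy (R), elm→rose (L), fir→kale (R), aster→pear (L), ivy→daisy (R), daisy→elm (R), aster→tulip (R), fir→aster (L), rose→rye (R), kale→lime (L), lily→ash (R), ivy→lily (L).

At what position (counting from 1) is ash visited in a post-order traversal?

6

Post-order visits the left subtree, then the right subtree, then the node.
At fir: go left to aster.
  At aster: go left to pear.
    pear is a leaf — visit pear.
  At aster: go right to tulip.
    tulip is a leaf — visit tulip.
  Visit aster.
At fir: go right to kale.
  At kale: go left to lime.
    At lime: no left child.
    At lime: go right to moss.
      moss is a leaf — visit moss.
    Visit lime.
  At kale: go right to ivy.
    At ivy: go left to lily.
      At lily: no left child.
      At lily: go right to ash.
        ash is a leaf — visit ash.
      Visit lily.
    At ivy: go right to daisy.
      At daisy: no left child.
      At daisy: go right to elm.
        At elm: go left to rose.
          At rose: no left child.
          At rose: go right to rye.
            rye is a leaf — visit rye.
          Visit rose.
        At elm: no right child.
        Visit elm.
      Visit daisy.
    Visit ivy.
  Visit kale.
Visit fir.
Full post-order sequence: pear, tulip, aster, moss, lime, ash, lily, rye, rose, elm, daisy, ivy, kale, fir.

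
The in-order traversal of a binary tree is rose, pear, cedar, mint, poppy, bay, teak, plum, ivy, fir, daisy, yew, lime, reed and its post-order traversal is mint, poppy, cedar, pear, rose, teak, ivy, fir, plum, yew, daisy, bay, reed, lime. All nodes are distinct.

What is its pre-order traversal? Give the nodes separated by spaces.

The last element of post-order is the root; it splits in-order into left and right subtrees.
Root lime: left subtree has 12 nodes {rose, pear, cedar, mint, poppy, bay, teak, plum, ivy, fir, daisy, yew}, right has 1 {reed}.
  Root bay: left subtree has 5 nodes {rose, pear, cedar, mint, poppy}, right has 6 {teak, plum, ivy, fir, daisy, yew}.
    Root rose: left subtree has 0 nodes { }, right has 4 {pear, cedar, mint, poppy}.
      Root pear: left subtree has 0 nodes { }, right has 3 {cedar, mint, poppy}.
        Root cedar: left subtree has 0 nodes { }, right has 2 {mint, poppy}.
          Root poppy: left subtree has 1 node {mint}, right has 0 { }.
    Root daisy: left subtree has 4 nodes {teak, plum, ivy, fir}, right has 1 {yew}.
      Root plum: left subtree has 1 node {teak}, right has 2 {ivy, fir}.
        Root fir: left subtree has 1 node {ivy}, right has 0 { }.

lime bay rose pear cedar poppy mint daisy plum teak fir ivy yew reed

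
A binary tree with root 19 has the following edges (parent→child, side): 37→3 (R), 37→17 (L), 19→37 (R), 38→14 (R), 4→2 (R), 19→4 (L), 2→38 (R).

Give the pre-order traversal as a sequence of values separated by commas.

19, 4, 2, 38, 14, 37, 17, 3

Pre-order visits the node, then its left subtree, then its right subtree.
Visit 19.
At 19: go left to 4.
  Visit 4.
  At 4: no left child.
  At 4: go right to 2.
    Visit 2.
    At 2: no left child.
    At 2: go right to 38.
      Visit 38.
      At 38: no left child.
      At 38: go right to 14.
        14 is a leaf — visit 14.
At 19: go right to 37.
  Visit 37.
  At 37: go left to 17.
    17 is a leaf — visit 17.
  At 37: go right to 3.
    3 is a leaf — visit 3.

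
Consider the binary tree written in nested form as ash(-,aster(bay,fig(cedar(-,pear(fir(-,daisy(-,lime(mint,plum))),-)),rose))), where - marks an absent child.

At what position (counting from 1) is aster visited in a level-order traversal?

2

Level-order visits nodes level by level from the root, left to right within each level.
Level 0: ash
Level 1: aster
Level 2: bay, fig
Level 3: cedar, rose
Level 4: pear
Level 5: fir
Level 6: daisy
Level 7: lime
Level 8: mint, plum
Full level-order sequence: ash, aster, bay, fig, cedar, rose, pear, fir, daisy, lime, mint, plum.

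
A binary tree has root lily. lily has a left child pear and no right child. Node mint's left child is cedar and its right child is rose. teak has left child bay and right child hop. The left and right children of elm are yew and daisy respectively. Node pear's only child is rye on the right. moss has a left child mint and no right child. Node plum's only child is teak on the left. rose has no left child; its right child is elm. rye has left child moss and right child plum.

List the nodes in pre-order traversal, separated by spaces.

lily pear rye moss mint cedar rose elm yew daisy plum teak bay hop

Pre-order visits the node, then its left subtree, then its right subtree.
Visit lily.
At lily: go left to pear.
  Visit pear.
  At pear: no left child.
  At pear: go right to rye.
    Visit rye.
    At rye: go left to moss.
      Visit moss.
      At moss: go left to mint.
        Visit mint.
        At mint: go left to cedar.
          cedar is a leaf — visit cedar.
        At mint: go right to rose.
          Visit rose.
          At rose: no left child.
          At rose: go right to elm.
            Visit elm.
            At elm: go left to yew.
              yew is a leaf — visit yew.
            At elm: go right to daisy.
              daisy is a leaf — visit daisy.
      At moss: no right child.
    At rye: go right to plum.
      Visit plum.
      At plum: go left to teak.
        Visit teak.
        At teak: go left to bay.
          bay is a leaf — visit bay.
        At teak: go right to hop.
          hop is a leaf — visit hop.
      At plum: no right child.
At lily: no right child.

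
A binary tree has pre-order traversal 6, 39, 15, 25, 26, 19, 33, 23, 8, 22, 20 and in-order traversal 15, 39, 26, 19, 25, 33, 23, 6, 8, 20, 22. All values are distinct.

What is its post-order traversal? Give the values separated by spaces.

15 19 26 23 33 25 39 20 22 8 6

The first element of pre-order is the root; it splits in-order into left and right subtrees.
Root 6: left subtree has 7 nodes {15, 39, 26, 19, 25, 33, 23}, right has 3 {8, 20, 22}.
  Root 39: left subtree has 1 node {15}, right has 5 {26, 19, 25, 33, 23}.
    Root 25: left subtree has 2 nodes {26, 19}, right has 2 {33, 23}.
      Root 26: left subtree has 0 nodes { }, right has 1 {19}.
      Root 33: left subtree has 0 nodes { }, right has 1 {23}.
  Root 8: left subtree has 0 nodes { }, right has 2 {20, 22}.
    Root 22: left subtree has 1 node {20}, right has 0 { }.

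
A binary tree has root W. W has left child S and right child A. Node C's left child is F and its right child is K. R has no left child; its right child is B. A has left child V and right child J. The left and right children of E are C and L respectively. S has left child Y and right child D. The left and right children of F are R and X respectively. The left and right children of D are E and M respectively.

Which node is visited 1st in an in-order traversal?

Y

In-order visits the left subtree, then the node, then the right subtree.
At W: go left to S.
  At S: go left to Y.
    Y is a leaf — visit Y.
  Visit S.
  At S: go right to D.
    At D: go left to E.
      At E: go left to C.
        At C: go left to F.
          At F: go left to R.
            At R: no left child.
            Visit R.
            At R: go right to B.
              B is a leaf — visit B.
          Visit F.
          At F: go right to X.
            X is a leaf — visit X.
        Visit C.
        At C: go right to K.
          K is a leaf — visit K.
      Visit E.
      At E: go right to L.
        L is a leaf — visit L.
    Visit D.
    At D: go right to M.
      M is a leaf — visit M.
Visit W.
At W: go right to A.
  At A: go left to V.
    V is a leaf — visit V.
  Visit A.
  At A: go right to J.
    J is a leaf — visit J.
Full in-order sequence: Y, S, R, B, F, X, C, K, E, L, D, M, W, V, A, J.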